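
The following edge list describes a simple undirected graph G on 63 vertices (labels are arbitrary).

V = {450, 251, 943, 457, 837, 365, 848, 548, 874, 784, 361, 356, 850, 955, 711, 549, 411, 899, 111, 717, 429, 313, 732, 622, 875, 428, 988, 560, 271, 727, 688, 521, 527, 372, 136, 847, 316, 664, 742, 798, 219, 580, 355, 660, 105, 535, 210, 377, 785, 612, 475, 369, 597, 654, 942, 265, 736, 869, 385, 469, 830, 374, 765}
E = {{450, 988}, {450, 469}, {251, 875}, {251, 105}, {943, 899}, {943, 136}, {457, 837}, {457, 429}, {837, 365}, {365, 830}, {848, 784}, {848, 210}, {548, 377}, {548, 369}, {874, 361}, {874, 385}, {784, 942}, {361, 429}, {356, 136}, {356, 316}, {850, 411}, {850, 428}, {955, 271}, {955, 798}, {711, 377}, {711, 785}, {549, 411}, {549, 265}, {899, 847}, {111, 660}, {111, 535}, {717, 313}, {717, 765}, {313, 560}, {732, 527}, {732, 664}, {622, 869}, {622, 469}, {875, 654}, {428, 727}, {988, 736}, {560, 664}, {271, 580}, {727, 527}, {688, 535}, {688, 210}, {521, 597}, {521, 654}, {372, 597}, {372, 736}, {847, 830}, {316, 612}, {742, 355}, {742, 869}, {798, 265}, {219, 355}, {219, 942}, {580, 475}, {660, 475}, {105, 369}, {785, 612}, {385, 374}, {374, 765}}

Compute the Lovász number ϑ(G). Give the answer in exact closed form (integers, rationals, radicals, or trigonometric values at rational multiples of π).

63*cos(pi/63)/(cos(pi/63) + 1)

N(654) = {875, 521}, |N(654)| = 2.
N(411) = {850, 549}, |N(411)| = 2.
Vertex 899 has 2 neighbors: 943, 847.
deg(732) = 2; N(732) = {527, 664}.
63-vertex 2-regular graph: the odd cycle C_{63}.
Distinct eigenvalues (to 4 d.p.): [2.0, 1.9901, 1.9603, 1.9111, 1.843, 1.7564, 1.6525, 1.5321, 1.3965, 1.247, 1.0851, 0.9124, 0.7307, 0.5417, 0.3473, 0.1495, -0.0499, -0.2487, -0.445, -0.637, -0.8226, -1.0, -1.1675, -1.3234, -1.4661, -1.5943, -1.7066, -1.8019, -1.8794, -1.9382, -1.9777, -1.9975].
Lovász: ϑ = −63(-2*cos(pi/63))/(2+-(-1)*2*cos(pi/63)) = 63*cos(pi/63)/(cos(pi/63) + 1).
Numerically 31.4804.
31 ≤ 63*cos(pi/63)/(cos(pi/63) + 1) ≤ 32: both strict.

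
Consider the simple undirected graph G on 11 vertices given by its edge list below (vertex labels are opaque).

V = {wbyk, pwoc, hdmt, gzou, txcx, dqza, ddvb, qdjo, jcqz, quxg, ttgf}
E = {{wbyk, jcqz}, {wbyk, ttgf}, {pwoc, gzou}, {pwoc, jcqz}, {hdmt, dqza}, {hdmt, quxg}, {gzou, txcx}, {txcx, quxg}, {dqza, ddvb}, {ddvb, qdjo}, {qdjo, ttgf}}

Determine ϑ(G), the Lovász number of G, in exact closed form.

11*cos(pi/11)/(cos(pi/11) + 1)

deg(qdjo) = 2; N(qdjo) = {ddvb, ttgf}.
deg(quxg) = 2; N(quxg) = {hdmt, txcx}.
deg(gzou) = 2; N(gzou) = {pwoc, txcx}.
N(txcx) = {gzou, quxg}, |N(txcx)| = 2.
2-regular, N=11; connected 2-regular on 11 ⇒ C_{11}.
Distinct eigenvalues (to 5 d.p.): [2.0, 1.68251, 0.83083, -0.28463, -1.30972, -1.91899].
Lovász: ϑ = −11(-2*cos(pi/11))/(2+-(-1)*2*cos(pi/11)) = 11*cos(pi/11)/(cos(pi/11) + 1).
= 5.386303… (decimal).
Sandwich: α(G)=5 ≤ ϑ(G)=11*cos(pi/11)/(cos(pi/11) + 1) ≤ χ(Ḡ)=6 (both strict).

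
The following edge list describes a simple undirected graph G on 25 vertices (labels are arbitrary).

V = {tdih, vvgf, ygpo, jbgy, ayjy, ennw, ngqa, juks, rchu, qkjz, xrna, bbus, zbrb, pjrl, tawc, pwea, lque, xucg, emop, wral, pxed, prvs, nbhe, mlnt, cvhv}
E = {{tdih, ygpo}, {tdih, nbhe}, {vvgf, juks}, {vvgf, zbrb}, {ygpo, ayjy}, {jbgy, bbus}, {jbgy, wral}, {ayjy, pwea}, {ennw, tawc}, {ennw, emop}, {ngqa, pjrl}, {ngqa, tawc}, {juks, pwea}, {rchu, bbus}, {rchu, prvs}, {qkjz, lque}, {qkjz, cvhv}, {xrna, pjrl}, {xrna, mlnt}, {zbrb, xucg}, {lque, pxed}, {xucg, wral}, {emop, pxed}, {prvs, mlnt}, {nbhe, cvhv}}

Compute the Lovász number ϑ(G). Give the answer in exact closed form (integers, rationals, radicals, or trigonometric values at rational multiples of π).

N(ygpo) = {tdih, ayjy}, |N(ygpo)| = 2.
deg(wral) = 2; N(wral) = {jbgy, xucg}.
deg(pwea) = 2; N(pwea) = {ayjy, juks}.
Vertex nbhe has 2 neighbors: tdih, cvhv.
2-regular, N=25; connected 2-regular on 25 ⇒ C_{25}.
Distinct eigenvalues (to 4 d.p.): [2.0, 1.9372, 1.7526, 1.4579, 1.0717, 0.618, 0.1256, -0.3748, -0.8516, -1.2748, -1.618, -1.8596, -1.9842].
−25·(-2*cos(pi/25)) / ((2)−(-2*cos(pi/25))) = 25*cos(pi/25)/(cos(pi/25) + 1) = ϑ(G).
= 12.450521808… (decimal).
12 ≤ 25*cos(pi/25)/(cos(pi/25) + 1) ≤ 13: both strict.

25*cos(pi/25)/(cos(pi/25) + 1)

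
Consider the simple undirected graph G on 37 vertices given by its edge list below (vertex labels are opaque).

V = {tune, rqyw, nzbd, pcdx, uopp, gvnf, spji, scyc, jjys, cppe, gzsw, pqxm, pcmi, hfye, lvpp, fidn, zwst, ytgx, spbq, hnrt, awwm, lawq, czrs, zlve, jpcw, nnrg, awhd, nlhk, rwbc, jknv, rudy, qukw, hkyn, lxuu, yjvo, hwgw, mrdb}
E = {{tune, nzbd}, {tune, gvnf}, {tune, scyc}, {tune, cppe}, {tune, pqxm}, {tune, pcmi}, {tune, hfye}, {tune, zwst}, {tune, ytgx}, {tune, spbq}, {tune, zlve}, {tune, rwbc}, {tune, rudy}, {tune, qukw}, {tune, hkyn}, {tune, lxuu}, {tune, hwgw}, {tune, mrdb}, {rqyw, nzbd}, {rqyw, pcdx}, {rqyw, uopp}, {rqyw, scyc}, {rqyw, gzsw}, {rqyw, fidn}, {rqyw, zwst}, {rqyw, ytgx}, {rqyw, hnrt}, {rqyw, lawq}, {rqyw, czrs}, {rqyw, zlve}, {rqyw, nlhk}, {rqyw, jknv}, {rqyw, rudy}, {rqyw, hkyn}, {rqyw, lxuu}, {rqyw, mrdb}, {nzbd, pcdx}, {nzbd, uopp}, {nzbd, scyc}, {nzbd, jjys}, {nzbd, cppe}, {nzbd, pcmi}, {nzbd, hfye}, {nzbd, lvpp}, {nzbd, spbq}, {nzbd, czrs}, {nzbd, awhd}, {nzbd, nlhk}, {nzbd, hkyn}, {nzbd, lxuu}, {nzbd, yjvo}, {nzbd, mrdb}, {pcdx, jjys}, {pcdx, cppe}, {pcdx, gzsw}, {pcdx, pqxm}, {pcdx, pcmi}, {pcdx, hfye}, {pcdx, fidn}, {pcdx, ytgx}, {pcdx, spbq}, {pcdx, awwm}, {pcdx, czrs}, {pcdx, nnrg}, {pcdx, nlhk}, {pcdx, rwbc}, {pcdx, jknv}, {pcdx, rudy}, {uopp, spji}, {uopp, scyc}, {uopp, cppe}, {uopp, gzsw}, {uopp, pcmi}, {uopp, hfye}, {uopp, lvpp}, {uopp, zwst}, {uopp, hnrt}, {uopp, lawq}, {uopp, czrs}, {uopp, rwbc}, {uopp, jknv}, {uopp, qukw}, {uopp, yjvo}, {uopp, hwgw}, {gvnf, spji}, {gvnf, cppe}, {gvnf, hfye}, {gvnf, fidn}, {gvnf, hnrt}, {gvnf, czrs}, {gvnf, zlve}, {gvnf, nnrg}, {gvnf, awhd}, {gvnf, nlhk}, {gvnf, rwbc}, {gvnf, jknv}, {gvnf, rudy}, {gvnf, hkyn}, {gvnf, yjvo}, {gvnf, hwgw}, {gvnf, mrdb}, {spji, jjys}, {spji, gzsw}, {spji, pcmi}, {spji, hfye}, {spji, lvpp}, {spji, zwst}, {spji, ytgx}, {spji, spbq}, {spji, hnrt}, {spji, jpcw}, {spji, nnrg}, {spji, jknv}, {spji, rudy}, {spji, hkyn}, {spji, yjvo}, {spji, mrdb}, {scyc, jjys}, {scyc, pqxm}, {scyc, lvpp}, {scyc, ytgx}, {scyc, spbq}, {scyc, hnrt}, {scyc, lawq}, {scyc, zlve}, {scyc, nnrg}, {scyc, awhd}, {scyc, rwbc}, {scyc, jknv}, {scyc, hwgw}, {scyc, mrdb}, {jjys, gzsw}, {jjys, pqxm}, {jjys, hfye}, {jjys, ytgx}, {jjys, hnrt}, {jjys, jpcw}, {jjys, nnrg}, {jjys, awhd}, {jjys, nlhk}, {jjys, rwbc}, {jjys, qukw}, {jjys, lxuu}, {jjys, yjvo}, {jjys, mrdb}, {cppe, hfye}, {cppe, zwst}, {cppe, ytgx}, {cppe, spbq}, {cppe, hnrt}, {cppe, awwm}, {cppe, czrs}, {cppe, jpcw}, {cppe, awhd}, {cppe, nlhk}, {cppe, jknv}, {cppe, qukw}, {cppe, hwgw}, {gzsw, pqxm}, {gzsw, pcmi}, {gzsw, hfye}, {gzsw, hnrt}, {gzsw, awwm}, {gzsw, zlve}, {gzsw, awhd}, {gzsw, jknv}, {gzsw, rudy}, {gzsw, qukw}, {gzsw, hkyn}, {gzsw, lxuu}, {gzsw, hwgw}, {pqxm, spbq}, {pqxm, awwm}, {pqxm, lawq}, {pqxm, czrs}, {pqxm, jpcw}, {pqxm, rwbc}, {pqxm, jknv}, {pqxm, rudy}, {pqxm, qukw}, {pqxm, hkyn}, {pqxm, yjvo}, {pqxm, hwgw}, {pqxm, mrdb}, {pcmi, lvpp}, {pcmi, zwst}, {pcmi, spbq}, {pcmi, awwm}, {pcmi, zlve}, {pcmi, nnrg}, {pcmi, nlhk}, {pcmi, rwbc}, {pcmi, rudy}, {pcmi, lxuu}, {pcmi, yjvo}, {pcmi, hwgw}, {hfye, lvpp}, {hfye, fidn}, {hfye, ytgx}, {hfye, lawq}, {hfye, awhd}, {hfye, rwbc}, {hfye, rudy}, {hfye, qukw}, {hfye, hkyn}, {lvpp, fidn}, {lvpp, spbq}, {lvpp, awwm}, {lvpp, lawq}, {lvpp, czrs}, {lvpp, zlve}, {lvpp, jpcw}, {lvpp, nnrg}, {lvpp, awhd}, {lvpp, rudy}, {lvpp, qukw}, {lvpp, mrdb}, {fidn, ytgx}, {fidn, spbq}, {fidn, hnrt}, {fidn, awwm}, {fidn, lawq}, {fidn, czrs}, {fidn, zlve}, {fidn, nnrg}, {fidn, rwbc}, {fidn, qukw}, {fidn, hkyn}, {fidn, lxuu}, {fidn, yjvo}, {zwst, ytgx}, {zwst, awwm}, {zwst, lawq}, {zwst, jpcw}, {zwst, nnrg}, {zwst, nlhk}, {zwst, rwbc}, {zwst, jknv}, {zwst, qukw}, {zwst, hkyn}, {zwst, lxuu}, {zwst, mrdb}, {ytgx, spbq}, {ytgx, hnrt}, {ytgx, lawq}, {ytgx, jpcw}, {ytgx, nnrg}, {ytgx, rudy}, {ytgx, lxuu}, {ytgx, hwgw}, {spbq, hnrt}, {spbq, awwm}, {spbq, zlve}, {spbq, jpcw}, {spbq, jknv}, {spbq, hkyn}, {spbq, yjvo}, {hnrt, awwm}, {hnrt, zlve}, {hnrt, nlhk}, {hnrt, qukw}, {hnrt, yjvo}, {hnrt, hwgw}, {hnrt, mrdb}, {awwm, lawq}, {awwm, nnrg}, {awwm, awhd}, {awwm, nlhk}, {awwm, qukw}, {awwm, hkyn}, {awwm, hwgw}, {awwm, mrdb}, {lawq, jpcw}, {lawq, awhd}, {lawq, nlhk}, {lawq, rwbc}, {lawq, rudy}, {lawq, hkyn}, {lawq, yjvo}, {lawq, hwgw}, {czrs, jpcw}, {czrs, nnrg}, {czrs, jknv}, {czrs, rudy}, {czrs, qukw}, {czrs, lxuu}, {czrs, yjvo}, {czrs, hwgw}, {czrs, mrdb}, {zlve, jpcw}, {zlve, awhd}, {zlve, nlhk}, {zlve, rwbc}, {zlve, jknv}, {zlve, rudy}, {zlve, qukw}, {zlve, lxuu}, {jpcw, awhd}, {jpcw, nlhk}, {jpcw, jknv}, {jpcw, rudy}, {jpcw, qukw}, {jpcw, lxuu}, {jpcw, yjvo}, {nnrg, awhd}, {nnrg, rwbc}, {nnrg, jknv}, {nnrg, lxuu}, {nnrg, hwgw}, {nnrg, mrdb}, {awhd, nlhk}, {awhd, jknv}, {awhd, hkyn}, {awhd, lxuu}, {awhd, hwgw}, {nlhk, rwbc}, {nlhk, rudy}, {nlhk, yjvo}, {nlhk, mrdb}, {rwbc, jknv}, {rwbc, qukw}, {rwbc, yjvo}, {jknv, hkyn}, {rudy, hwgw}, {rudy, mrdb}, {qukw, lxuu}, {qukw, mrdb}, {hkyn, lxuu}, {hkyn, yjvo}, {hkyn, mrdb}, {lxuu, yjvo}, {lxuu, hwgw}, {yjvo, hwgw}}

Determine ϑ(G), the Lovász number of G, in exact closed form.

deg(awwm) = 18; N(awwm) = {pcdx, cppe, gzsw, pqxm, pcmi, lvpp, fidn, zwst, spbq, hnrt, lawq, nnrg, awhd, nlhk, qukw, hkyn, hwgw, mrdb}.
Vertex gvnf has 18 neighbors: tune, spji, cppe, hfye, fidn, hnrt, czrs, zlve, nnrg, awhd, nlhk, rwbc, jknv, rudy, hkyn, yjvo, hwgw, mrdb.
deg(tune) = 18; N(tune) = {nzbd, gvnf, scyc, cppe, pqxm, pcmi, hfye, zwst, ytgx, spbq, zlve, rwbc, rudy, qukw, hkyn, lxuu, hwgw, mrdb}.
Vertex pcdx has 18 neighbors: rqyw, nzbd, jjys, cppe, gzsw, pqxm, pcmi, hfye, fidn, ytgx, spbq, awwm, czrs, nnrg, nlhk, rwbc, jknv, rudy.
deg(v) = 18 for all v (|V|=37); Paley(37): SR with (k,λ,μ)=(18,8,9).
A has 3 distinct eigenvalues ≈ [18.0, 2.541, -3.541].
Lovász: ϑ = −37(-sqrt(37)/2 - 1/2)/(18+-(-sqrt(37)/2 - 1/2)) = sqrt(37).
ϑ(G) ≈ 6.08276.

sqrt(37)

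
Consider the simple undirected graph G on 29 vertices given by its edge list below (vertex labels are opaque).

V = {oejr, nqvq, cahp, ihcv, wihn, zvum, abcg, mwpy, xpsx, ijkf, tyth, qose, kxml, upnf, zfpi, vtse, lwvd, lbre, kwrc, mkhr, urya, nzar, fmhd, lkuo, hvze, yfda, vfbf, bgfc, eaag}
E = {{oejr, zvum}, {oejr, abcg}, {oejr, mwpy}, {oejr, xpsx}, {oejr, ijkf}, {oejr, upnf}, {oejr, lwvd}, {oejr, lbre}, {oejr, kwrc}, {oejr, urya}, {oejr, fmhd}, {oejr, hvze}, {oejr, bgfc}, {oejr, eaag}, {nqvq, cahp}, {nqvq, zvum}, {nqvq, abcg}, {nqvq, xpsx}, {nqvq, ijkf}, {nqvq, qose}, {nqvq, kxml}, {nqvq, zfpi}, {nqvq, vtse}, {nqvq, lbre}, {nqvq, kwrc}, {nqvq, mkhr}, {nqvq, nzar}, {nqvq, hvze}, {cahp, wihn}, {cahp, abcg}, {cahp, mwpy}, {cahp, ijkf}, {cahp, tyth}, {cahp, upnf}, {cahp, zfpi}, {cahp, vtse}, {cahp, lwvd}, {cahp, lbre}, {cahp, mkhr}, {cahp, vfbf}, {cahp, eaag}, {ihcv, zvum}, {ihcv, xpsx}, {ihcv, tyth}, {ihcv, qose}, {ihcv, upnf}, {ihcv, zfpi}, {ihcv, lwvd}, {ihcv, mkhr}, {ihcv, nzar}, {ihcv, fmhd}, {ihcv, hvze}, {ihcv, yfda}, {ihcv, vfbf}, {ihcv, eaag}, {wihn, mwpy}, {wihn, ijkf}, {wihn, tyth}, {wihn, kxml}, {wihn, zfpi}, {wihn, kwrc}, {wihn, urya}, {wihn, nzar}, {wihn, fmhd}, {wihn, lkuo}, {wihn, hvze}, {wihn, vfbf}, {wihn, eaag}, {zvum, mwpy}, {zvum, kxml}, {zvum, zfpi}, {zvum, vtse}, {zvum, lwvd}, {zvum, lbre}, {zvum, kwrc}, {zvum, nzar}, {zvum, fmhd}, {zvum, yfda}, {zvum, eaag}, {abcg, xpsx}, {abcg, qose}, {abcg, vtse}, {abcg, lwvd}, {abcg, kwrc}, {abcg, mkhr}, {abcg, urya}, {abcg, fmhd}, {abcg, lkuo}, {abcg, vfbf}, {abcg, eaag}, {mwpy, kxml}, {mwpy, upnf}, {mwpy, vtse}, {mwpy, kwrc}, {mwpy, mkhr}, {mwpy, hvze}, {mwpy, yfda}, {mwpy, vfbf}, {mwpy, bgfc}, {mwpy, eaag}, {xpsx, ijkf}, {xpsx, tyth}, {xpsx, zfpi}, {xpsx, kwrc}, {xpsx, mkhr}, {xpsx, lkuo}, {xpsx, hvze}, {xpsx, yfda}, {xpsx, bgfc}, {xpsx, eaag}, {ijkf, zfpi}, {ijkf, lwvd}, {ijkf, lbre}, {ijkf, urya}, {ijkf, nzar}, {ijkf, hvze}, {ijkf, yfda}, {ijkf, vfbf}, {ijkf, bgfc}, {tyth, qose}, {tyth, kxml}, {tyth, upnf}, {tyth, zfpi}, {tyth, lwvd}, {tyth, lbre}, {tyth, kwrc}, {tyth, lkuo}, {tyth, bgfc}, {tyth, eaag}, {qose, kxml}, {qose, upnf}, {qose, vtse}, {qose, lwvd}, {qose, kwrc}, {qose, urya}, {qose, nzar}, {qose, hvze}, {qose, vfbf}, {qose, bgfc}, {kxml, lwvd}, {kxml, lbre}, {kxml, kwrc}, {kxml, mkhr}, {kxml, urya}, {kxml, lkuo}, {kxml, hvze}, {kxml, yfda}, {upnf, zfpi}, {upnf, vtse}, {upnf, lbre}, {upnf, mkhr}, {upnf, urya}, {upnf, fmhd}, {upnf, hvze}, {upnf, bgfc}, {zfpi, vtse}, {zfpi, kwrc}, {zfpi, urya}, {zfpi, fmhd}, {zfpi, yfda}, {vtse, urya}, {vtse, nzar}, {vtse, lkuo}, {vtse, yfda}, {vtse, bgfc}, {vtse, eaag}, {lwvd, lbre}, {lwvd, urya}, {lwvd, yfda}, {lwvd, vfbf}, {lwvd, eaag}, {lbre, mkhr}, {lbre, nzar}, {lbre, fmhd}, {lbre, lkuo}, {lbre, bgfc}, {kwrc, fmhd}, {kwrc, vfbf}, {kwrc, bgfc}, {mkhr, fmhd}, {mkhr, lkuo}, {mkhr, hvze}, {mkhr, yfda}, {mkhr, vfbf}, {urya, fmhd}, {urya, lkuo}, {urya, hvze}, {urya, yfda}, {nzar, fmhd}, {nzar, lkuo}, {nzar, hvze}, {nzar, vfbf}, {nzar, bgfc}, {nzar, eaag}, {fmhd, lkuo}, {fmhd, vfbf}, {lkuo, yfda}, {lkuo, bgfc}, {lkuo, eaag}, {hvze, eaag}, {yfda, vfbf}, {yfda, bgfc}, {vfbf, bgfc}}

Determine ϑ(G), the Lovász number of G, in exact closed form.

N(xpsx) = {oejr, nqvq, ihcv, abcg, ijkf, tyth, zfpi, kwrc, mkhr, lkuo, hvze, yfda, bgfc, eaag}, |N(xpsx)| = 14.
Vertex wihn has 14 neighbors: cahp, mwpy, ijkf, tyth, kxml, zfpi, kwrc, urya, nzar, fmhd, lkuo, hvze, vfbf, eaag.
Vertex mkhr has 14 neighbors: nqvq, cahp, ihcv, abcg, mwpy, xpsx, kxml, upnf, lbre, fmhd, lkuo, hvze, yfda, vfbf.
Vertex fmhd has 14 neighbors: oejr, ihcv, wihn, zvum, abcg, upnf, zfpi, lbre, kwrc, mkhr, urya, nzar, lkuo, vfbf.
Every vertex has degree 14 (N=29); strongly regular (29,14,6,7).
The 3 distinct eigenvalues: [14.0, 2.193, -3.193].
With N=29: ϑ(G) = 29·(-(-sqrt(29)/2 - 1/2))/(14−(-sqrt(29)/2 - 1/2)) = sqrt(29).
= 5.3852… (decimal).

sqrt(29)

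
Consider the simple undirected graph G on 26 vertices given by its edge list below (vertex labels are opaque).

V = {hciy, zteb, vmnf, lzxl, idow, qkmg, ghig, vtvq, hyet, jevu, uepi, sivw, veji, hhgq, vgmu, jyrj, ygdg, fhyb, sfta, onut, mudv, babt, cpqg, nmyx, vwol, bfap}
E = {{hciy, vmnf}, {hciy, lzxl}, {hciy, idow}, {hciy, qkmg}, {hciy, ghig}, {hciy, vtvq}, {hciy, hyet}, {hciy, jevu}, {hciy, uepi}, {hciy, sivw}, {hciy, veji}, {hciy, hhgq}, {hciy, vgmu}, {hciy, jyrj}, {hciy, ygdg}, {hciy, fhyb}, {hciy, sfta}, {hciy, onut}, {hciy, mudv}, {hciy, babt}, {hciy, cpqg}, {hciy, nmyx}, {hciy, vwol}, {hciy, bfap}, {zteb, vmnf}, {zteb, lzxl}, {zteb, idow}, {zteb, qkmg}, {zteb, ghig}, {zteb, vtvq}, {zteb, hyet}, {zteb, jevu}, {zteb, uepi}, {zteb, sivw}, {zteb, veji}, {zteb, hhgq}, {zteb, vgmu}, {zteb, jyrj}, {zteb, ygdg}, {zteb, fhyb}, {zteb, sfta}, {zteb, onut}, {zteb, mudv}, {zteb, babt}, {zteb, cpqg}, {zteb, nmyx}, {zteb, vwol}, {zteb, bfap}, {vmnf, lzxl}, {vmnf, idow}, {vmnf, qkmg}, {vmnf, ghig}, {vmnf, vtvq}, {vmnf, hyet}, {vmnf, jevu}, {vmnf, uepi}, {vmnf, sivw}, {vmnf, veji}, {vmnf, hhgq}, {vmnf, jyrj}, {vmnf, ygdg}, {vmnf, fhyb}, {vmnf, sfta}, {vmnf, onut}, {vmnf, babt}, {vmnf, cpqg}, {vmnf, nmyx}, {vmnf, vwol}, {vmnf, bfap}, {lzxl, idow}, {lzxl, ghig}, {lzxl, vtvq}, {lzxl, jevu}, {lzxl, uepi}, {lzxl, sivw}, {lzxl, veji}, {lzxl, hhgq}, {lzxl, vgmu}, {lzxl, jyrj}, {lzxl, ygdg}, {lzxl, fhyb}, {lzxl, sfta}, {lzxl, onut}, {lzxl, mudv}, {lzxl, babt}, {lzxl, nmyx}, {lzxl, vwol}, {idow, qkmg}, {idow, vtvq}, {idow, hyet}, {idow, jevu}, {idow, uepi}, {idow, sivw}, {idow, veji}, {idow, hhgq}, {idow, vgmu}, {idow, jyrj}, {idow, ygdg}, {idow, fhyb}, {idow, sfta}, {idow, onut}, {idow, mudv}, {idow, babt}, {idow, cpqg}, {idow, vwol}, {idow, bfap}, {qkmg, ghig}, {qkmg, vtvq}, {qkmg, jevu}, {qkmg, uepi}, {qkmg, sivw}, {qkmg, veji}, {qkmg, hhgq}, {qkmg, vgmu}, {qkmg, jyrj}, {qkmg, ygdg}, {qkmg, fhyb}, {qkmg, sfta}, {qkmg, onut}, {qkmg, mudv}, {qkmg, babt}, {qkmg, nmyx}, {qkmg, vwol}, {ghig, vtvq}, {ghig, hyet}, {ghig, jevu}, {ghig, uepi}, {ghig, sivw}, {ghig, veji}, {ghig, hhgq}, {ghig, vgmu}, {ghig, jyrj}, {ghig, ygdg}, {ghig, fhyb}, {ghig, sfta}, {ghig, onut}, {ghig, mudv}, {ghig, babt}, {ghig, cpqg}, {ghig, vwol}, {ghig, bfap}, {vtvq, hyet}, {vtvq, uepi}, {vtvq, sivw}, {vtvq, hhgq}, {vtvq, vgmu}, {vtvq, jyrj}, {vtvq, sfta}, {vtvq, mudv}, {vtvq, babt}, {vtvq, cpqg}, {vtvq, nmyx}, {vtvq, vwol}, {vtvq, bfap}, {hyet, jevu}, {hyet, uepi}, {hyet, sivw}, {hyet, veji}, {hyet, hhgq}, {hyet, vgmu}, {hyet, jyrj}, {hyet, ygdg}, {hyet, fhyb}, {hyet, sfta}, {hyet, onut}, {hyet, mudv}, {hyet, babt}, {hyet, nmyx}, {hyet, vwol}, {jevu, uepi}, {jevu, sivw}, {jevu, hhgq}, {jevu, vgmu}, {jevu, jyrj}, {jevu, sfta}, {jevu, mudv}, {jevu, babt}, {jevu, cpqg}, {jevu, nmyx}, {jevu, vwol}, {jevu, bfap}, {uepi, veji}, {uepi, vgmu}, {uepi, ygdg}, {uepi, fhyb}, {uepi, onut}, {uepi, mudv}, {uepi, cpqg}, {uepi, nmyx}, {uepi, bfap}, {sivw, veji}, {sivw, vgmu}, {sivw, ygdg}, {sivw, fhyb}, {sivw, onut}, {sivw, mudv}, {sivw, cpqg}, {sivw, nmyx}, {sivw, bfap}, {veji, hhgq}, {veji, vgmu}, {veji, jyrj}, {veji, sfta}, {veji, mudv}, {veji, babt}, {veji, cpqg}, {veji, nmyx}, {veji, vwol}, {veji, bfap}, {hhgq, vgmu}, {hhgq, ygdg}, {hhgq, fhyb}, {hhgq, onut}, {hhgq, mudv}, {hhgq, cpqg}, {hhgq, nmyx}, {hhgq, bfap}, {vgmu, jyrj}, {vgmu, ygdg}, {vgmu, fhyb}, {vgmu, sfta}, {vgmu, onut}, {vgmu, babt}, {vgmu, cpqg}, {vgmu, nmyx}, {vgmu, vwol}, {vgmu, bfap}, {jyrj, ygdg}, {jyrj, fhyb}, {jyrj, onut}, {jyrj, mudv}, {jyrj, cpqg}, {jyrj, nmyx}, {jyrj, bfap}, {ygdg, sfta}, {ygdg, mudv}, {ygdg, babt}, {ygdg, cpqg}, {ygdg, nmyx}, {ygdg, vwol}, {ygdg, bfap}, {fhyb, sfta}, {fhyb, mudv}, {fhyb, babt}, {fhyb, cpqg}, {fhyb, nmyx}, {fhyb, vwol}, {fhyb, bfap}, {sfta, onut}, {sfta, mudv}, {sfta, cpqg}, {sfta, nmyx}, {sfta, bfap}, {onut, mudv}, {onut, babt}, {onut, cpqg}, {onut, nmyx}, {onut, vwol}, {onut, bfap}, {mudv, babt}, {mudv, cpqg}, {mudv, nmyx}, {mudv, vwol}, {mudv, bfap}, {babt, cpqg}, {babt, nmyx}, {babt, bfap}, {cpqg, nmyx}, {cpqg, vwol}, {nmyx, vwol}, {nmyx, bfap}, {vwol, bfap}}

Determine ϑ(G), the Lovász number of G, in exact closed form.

Vertex ghig has 23 neighbors: hciy, zteb, vmnf, lzxl, qkmg, vtvq, hyet, jevu, uepi, sivw, veji, hhgq, vgmu, jyrj, ygdg, fhyb, sfta, onut, mudv, babt, cpqg, vwol, bfap.
deg(cpqg) = 21; N(cpqg) = {hciy, zteb, vmnf, idow, ghig, vtvq, jevu, uepi, sivw, veji, hhgq, vgmu, jyrj, ygdg, fhyb, sfta, onut, mudv, babt, nmyx, vwol}.
N(sfta) = {hciy, zteb, vmnf, lzxl, idow, qkmg, ghig, vtvq, hyet, jevu, veji, vgmu, ygdg, fhyb, onut, mudv, cpqg, nmyx, bfap}, |N(sfta)| = 19.
Vertex nmyx has 23 neighbors: hciy, zteb, vmnf, lzxl, qkmg, vtvq, hyet, jevu, uepi, sivw, veji, hhgq, vgmu, jyrj, ygdg, fhyb, sfta, onut, mudv, babt, cpqg, vwol, bfap.
6 parts of sizes [7, 6, 5, 3, 3, 2]; α(G) = 7 = ϑ (perfect).
Numerically 7.000000000.
Check 7 ≤ 7 ≤ 7: collapsed.

7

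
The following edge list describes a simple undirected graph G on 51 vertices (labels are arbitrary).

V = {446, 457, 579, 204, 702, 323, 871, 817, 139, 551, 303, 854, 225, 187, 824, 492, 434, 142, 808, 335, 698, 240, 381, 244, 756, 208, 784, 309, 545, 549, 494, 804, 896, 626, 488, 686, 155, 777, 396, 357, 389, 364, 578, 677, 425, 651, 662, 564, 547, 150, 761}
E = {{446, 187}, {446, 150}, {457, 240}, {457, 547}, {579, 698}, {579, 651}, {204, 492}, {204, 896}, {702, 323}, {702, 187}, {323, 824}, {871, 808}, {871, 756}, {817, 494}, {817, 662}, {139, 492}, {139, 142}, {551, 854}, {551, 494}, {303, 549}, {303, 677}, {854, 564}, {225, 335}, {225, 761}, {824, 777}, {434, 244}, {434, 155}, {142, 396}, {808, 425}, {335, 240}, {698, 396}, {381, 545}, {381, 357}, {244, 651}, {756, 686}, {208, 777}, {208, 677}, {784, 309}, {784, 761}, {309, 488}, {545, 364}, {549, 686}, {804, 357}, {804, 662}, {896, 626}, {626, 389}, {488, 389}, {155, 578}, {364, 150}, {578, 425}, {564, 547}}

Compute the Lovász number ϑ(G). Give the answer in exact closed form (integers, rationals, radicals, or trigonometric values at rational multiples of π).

N(244) = {434, 651}, |N(244)| = 2.
Vertex 662 has 2 neighbors: 817, 804.
Vertex 142 has 2 neighbors: 139, 396.
Vertex 824 has 2 neighbors: 323, 777.
G on 51 vertices is 2-regular; the odd cycle C_{51}.
A has 26 distinct eigenvalues ≈ [2.0, 1.984841, 1.939594, 1.864944, 1.762024, 1.632394, 1.478018, 1.301237, 1.10473, 0.891477, 0.66471, 0.427866, 0.184537, -0.06159, -0.306783, -0.547326, -0.779572, -1.0, -1.205269, -1.392268, -1.558161, -1.700434, -1.816931, -1.905884, -1.965946, -1.996207].
Lovász (edge-transitive): ϑ = −51·(-2*cos(pi/51))/((2)−(-2*cos(pi/51))) = 51*cos(pi/51)/(cos(pi/51) + 1).
ϑ(G) ≈ 25.475794486.
Sandwich: α(G)=25 ≤ ϑ(G)=51*cos(pi/51)/(cos(pi/51) + 1) ≤ χ(Ḡ)=26 (both strict).

51*cos(pi/51)/(cos(pi/51) + 1)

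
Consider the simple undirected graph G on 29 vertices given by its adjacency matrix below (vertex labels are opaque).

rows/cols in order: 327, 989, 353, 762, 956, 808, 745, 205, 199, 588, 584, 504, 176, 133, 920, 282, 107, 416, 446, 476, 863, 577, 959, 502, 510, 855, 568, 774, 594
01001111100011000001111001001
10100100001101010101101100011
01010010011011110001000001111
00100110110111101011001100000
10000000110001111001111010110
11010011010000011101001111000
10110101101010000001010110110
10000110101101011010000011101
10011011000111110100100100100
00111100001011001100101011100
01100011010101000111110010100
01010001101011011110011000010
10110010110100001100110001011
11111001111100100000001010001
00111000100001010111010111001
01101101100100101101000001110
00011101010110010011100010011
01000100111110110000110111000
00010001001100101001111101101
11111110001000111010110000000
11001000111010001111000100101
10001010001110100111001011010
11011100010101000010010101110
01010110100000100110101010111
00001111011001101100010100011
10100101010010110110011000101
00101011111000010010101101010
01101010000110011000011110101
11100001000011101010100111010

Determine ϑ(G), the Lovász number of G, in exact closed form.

sqrt(29)

deg(416) = 14; N(416) = {989, 808, 199, 588, 584, 504, 176, 920, 282, 863, 577, 502, 510, 855}.
deg(745) = 14; N(745) = {327, 353, 762, 808, 205, 199, 584, 176, 476, 577, 502, 510, 568, 774}.
N(584) = {989, 353, 745, 205, 588, 504, 133, 416, 446, 476, 863, 577, 510, 568}, |N(584)| = 14.
N(502) = {989, 762, 808, 745, 199, 920, 416, 446, 863, 959, 510, 568, 774, 594}, |N(502)| = 14.
deg(v) = 14 for all v (|V|=29); SR(29,14,6,7) — a Paley graph.
spec(A) ≈ [14.0, 2.192582, -3.192582] (distinct, 6 d.p.).
Lovász: ϑ = −29(-sqrt(29)/2 - 1/2)/(14+-(-sqrt(29)/2 - 1/2)) = sqrt(29).
≈ 5.385164807 (to 9 d.p.).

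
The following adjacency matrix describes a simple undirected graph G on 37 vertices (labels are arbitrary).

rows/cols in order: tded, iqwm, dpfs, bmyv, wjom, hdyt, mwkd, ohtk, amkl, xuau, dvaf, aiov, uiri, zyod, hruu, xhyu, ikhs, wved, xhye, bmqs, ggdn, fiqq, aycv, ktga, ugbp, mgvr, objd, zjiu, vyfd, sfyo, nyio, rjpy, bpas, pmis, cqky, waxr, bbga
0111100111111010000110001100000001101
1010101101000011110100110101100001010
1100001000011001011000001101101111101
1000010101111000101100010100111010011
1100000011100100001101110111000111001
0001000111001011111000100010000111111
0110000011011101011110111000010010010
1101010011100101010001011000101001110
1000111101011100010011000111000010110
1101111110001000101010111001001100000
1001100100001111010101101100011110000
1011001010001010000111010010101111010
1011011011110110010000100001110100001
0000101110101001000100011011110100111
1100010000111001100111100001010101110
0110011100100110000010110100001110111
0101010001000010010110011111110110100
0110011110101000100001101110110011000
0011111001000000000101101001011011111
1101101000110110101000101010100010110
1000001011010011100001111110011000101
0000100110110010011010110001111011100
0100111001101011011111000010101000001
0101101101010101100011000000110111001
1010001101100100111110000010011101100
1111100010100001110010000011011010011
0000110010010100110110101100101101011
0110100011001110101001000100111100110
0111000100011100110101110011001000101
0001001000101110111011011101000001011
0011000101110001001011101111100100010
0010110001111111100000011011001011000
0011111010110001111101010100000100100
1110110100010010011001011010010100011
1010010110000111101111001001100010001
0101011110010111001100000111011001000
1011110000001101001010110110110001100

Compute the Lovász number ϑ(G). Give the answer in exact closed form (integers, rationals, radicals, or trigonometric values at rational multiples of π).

sqrt(37)

deg(bmyv) = 18; N(bmyv) = {tded, hdyt, ohtk, xuau, dvaf, aiov, uiri, ikhs, xhye, bmqs, ktga, mgvr, vyfd, sfyo, nyio, bpas, waxr, bbga}.
Vertex ohtk has 18 neighbors: tded, iqwm, bmyv, hdyt, amkl, xuau, dvaf, zyod, xhyu, wved, fiqq, ktga, ugbp, vyfd, nyio, pmis, cqky, waxr.
deg(objd) = 18; N(objd) = {wjom, hdyt, amkl, aiov, zyod, ikhs, wved, bmqs, ggdn, aycv, ugbp, mgvr, vyfd, nyio, rjpy, pmis, waxr, bbga}.
N(dvaf) = {tded, bmyv, wjom, ohtk, uiri, zyod, hruu, xhyu, wved, bmqs, fiqq, aycv, ugbp, mgvr, sfyo, nyio, rjpy, bpas}, |N(dvaf)| = 18.
37-vertex 18-regular graph: SR(37,18,8,9) — a Paley graph.
spec(A) ≈ [18.0, 2.54138, -3.54138] (distinct, 5 d.p.).
Lovász (edge-transitive): ϑ = −37·(-sqrt(37)/2 - 1/2)/((18)−(-sqrt(37)/2 - 1/2)) = sqrt(37).
Numerically 6.08276253.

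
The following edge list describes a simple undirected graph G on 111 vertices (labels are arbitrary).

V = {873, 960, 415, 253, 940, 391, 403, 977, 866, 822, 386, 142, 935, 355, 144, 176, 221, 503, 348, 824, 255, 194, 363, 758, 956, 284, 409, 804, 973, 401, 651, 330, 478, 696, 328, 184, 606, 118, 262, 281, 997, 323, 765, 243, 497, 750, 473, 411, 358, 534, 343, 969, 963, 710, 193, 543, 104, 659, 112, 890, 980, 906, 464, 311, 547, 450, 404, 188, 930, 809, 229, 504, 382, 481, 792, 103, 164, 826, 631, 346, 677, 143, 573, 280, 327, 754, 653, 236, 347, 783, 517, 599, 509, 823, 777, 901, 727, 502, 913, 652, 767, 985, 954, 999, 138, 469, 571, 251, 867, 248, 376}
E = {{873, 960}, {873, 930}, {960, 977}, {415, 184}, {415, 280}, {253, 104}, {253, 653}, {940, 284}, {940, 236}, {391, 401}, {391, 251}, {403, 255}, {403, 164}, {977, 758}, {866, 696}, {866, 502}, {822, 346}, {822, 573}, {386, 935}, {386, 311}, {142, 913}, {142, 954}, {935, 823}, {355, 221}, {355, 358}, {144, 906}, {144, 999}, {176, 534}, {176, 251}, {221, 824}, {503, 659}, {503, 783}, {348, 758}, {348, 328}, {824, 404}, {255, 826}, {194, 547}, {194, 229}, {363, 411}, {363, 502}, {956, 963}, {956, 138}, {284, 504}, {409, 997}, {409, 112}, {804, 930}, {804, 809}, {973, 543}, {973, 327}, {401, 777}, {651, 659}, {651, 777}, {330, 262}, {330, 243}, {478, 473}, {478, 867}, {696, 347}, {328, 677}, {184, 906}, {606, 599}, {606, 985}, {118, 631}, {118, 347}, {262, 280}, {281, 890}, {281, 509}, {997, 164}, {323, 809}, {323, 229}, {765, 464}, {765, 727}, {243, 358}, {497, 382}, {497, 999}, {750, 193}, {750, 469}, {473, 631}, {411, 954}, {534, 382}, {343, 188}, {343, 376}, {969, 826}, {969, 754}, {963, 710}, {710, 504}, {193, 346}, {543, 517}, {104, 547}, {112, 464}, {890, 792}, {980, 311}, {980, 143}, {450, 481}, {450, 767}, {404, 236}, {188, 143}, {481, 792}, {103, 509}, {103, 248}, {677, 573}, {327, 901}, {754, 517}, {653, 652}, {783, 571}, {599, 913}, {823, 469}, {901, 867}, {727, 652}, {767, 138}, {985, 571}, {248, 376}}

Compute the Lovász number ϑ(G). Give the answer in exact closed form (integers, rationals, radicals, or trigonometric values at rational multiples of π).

N(253) = {104, 653}, |N(253)| = 2.
N(677) = {328, 573}, |N(677)| = 2.
Vertex 913 has 2 neighbors: 142, 599.
deg(188) = 2; N(188) = {343, 143}.
111-vertex 2-regular graph: a single 111-cycle (edge-transitive).
A has 56 distinct eigenvalues ≈ [2.0, 1.997, 1.987, 1.971, 1.949, 1.92, 1.886, 1.845, 1.798, 1.746, 1.688, 1.625, 1.556, 1.482, 1.404, 1.321, 1.234, 1.143, 1.049, 0.951, 0.85, 0.746, 0.64, 0.531, 0.421, 0.31, 0.198, 0.085, -0.028, -0.141, -0.254, -0.366, -0.477, -0.586, -0.693, -0.798, -0.9, -1.0, -1.096, -1.189, -1.278, -1.363, -1.444, -1.52, -1.591, -1.657, -1.718, -1.773, -1.822, -1.866, -1.904, -1.935, -1.961, -1.98, -1.993, -1.999].
ϑ = −N·λ_min/(λ_max−λ_min) = −111·(-2*cos(pi/111))/(2−(-2*cos(pi/111))) = 111*cos(pi/111)/(cos(pi/111) + 1).
ϑ(G) ≈ 55.48888410.
α=55, χ(Ḡ)=56; ϑ=111*cos(pi/111)/(cos(pi/111) + 1) lies between (both strict).

111*cos(pi/111)/(cos(pi/111) + 1)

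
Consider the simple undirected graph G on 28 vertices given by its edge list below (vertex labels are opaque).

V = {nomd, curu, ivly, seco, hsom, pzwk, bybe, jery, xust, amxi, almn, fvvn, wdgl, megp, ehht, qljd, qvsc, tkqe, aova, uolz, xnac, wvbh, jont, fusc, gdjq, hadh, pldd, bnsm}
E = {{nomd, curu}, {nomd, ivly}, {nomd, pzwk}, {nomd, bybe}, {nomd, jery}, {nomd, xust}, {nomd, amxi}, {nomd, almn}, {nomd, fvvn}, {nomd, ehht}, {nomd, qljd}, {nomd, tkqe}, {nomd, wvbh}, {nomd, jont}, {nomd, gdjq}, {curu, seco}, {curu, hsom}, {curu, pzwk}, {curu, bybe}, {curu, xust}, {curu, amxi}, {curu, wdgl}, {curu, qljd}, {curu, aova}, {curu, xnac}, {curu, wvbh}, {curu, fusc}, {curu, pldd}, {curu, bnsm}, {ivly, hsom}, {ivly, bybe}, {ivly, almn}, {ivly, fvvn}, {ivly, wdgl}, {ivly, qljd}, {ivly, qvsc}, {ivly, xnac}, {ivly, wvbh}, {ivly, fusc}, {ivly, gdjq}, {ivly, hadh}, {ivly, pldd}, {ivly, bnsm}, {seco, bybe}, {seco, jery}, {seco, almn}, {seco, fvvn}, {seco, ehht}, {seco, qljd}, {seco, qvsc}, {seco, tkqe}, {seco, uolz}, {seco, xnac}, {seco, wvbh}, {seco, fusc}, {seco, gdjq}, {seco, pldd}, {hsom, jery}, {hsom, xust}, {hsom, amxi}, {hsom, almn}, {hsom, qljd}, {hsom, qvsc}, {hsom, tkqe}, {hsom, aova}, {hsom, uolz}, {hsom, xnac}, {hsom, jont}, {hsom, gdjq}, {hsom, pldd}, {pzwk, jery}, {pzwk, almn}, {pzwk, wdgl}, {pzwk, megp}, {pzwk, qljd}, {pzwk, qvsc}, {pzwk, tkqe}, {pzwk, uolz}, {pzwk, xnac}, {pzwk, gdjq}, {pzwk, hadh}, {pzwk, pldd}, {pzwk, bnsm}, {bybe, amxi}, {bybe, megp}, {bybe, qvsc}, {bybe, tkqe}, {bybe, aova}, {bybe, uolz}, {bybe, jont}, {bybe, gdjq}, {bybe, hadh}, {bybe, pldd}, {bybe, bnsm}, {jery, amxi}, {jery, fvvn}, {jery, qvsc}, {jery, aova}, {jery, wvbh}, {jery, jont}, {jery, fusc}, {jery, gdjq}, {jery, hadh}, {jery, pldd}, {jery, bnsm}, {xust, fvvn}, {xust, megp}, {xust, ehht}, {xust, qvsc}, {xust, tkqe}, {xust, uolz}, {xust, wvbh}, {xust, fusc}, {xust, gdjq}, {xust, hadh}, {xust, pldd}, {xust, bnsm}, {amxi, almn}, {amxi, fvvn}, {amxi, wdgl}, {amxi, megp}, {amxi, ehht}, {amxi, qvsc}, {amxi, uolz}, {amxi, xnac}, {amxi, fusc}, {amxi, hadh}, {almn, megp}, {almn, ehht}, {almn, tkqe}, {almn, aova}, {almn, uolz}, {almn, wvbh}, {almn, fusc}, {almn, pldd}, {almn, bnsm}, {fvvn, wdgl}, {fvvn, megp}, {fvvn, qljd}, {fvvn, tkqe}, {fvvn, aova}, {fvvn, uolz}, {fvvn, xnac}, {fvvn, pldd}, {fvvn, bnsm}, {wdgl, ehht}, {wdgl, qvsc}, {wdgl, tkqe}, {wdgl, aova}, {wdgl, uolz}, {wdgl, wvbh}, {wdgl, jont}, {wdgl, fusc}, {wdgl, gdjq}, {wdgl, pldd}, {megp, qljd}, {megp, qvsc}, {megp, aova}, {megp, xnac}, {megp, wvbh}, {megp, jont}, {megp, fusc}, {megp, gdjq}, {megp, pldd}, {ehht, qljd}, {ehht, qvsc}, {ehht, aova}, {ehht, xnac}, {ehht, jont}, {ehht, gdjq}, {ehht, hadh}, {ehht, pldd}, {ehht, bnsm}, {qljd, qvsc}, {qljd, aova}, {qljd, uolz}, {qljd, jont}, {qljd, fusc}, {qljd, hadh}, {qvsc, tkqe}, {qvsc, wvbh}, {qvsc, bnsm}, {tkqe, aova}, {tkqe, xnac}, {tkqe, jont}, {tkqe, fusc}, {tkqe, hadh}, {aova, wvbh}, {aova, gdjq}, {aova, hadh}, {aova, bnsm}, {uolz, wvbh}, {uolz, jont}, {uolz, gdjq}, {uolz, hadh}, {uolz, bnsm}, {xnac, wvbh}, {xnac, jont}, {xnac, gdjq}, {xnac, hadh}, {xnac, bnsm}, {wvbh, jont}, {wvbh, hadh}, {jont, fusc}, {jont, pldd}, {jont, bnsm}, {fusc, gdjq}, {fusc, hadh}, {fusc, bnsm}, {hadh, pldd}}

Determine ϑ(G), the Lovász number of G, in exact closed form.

7

Vertex wdgl has 15 neighbors: curu, ivly, pzwk, amxi, fvvn, ehht, qvsc, tkqe, aova, uolz, wvbh, jont, fusc, gdjq, pldd.
Vertex megp has 15 neighbors: pzwk, bybe, xust, amxi, almn, fvvn, qljd, qvsc, aova, xnac, wvbh, jont, fusc, gdjq, pldd.
N(uolz) = {seco, hsom, pzwk, bybe, xust, amxi, almn, fvvn, wdgl, qljd, wvbh, jont, gdjq, hadh, bnsm}, |N(uolz)| = 15.
deg(fvvn) = 15; N(fvvn) = {nomd, ivly, seco, jery, xust, amxi, wdgl, megp, qljd, tkqe, aova, uolz, xnac, pldd, bnsm}.
28-vertex 15-regular graph: Kneser K(8,2) on C(8,2)=28 vertices.
The 3 distinct eigenvalues: [15.0, 1.0, -5.0].
Lovász (edge-transitive): ϑ = −28·(-5)/((15)−(-5)) = 7.
ϑ(G) ≈ 7.0000000.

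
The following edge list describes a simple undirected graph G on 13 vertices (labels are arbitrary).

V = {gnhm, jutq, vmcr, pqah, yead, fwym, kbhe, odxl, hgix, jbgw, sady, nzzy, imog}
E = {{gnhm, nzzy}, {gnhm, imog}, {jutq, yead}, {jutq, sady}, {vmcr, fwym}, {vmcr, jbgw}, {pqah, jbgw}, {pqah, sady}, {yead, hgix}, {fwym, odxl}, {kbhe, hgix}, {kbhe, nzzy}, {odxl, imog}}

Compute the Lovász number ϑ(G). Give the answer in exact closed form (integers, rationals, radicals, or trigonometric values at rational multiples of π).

Vertex nzzy has 2 neighbors: gnhm, kbhe.
deg(sady) = 2; N(sady) = {jutq, pqah}.
Vertex jutq has 2 neighbors: yead, sady.
deg(pqah) = 2; N(pqah) = {jbgw, sady}.
Regular of degree 2 on 13 vertices: the odd cycle C_{13}.
The 7 distinct eigenvalues: [2.0, 1.771, 1.136, 0.241, -0.709, -1.497, -1.942].
ϑ = −N·λ_min/(λ_max−λ_min) = −13·(-2*cos(pi/13))/(2−(-2*cos(pi/13))) = 13*cos(pi/13)/(cos(pi/13) + 1).
= 6.4042… (decimal).
α=6, χ(Ḡ)=7; ϑ=13*cos(pi/13)/(cos(pi/13) + 1) lies between (both strict).

13*cos(pi/13)/(cos(pi/13) + 1)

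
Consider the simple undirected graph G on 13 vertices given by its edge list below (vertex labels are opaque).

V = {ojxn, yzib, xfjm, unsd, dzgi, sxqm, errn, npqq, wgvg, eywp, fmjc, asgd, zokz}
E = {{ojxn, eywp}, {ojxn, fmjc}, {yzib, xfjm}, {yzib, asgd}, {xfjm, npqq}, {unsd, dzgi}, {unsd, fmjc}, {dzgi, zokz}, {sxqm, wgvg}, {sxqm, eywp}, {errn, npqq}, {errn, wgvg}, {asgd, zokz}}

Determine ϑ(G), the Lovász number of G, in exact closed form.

Vertex unsd has 2 neighbors: dzgi, fmjc.
Vertex ojxn has 2 neighbors: eywp, fmjc.
N(eywp) = {ojxn, sxqm}, |N(eywp)| = 2.
N(fmjc) = {ojxn, unsd}, |N(fmjc)| = 2.
2-regular, N=13; this is C_{13}, the 13-cycle.
spec(A) ≈ [2.0, 1.77091, 1.13613, 0.24107, -0.70921, -1.49702, -1.94188] (distinct, 5 d.p.).
ϑ = −N·λ_min/(λ_max−λ_min) = −13·(-2*cos(pi/13))/(2−(-2*cos(pi/13))) = 13*cos(pi/13)/(cos(pi/13) + 1).
ϑ(G) ≈ 6.4042.
Sandwich: α(G)=6 ≤ ϑ(G)=13*cos(pi/13)/(cos(pi/13) + 1) ≤ χ(Ḡ)=7 (both strict).

13*cos(pi/13)/(cos(pi/13) + 1)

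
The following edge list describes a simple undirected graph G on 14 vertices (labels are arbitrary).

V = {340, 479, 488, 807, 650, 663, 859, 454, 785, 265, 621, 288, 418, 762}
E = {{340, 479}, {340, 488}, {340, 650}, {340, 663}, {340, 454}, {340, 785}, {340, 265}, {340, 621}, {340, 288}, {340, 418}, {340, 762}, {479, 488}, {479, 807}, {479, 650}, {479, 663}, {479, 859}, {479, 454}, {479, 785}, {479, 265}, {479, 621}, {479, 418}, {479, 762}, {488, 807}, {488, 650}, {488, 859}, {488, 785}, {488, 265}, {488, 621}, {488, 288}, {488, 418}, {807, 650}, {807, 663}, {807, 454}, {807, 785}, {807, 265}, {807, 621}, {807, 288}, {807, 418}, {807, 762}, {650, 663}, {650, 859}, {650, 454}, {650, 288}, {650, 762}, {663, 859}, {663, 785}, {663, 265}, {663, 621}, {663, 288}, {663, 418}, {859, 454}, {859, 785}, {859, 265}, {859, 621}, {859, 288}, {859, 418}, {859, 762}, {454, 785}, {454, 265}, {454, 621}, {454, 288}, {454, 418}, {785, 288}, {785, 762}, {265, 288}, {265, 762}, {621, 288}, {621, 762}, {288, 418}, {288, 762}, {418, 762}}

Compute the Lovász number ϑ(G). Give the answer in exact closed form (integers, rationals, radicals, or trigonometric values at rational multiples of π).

5

N(418) = {340, 479, 488, 807, 663, 859, 454, 288, 762}, |N(418)| = 9.
Vertex 340 has 11 neighbors: 479, 488, 650, 663, 454, 785, 265, 621, 288, 418, 762.
N(650) = {340, 479, 488, 807, 663, 859, 454, 288, 762}, |N(650)| = 9.
Vertex 265 has 9 neighbors: 340, 479, 488, 807, 663, 859, 454, 288, 762.
4 parts of sizes [5, 4, 3, 2]; α(G) = 5 = ϑ (perfect).
= 5.00000… (decimal).
Sandwich: α(G)=5 ≤ ϑ(G)=5 ≤ χ(Ḡ)=5 (collapsed).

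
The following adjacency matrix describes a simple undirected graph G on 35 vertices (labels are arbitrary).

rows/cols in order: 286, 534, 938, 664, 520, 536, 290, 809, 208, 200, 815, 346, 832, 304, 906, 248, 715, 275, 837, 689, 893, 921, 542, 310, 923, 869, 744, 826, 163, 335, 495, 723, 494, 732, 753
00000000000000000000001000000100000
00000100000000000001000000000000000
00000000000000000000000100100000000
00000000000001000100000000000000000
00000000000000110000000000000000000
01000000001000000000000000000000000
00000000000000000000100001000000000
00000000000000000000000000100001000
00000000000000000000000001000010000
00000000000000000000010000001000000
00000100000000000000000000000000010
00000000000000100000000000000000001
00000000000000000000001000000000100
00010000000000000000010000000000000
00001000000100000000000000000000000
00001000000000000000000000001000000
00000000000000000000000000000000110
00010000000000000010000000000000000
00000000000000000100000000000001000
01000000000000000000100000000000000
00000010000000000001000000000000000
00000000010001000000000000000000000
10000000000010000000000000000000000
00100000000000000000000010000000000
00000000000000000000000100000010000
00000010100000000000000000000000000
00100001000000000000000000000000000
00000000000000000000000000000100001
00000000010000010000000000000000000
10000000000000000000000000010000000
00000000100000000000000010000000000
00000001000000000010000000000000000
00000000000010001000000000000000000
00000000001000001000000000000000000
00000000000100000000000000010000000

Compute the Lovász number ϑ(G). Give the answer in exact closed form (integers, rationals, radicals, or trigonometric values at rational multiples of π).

deg(809) = 2; N(809) = {744, 723}.
N(304) = {664, 921}, |N(304)| = 2.
N(290) = {893, 869}, |N(290)| = 2.
Vertex 732 has 2 neighbors: 815, 715.
G on 35 vertices is 2-regular; a single 35-cycle (edge-transitive).
The 18 distinct eigenvalues: [2.0, 1.96786, 1.87247, 1.7169, 1.50614, 1.24698, 0.94774, 0.61803, 0.26847, -0.08973, -0.44504, -0.78605, -1.10179, -1.38213, -1.61803, -1.80194, -1.92793, -1.99195].
λ_max=2, λ_min=-2*cos(pi/35); ϑ = −35·λ_min/(λ_max−λ_min) = 35*cos(pi/35)/(cos(pi/35) + 1).
Numerically 17.46470.
Lovász sandwich 17 ≤ 35*cos(pi/35)/(cos(pi/35) + 1) ≤ 18: both strict.

35*cos(pi/35)/(cos(pi/35) + 1)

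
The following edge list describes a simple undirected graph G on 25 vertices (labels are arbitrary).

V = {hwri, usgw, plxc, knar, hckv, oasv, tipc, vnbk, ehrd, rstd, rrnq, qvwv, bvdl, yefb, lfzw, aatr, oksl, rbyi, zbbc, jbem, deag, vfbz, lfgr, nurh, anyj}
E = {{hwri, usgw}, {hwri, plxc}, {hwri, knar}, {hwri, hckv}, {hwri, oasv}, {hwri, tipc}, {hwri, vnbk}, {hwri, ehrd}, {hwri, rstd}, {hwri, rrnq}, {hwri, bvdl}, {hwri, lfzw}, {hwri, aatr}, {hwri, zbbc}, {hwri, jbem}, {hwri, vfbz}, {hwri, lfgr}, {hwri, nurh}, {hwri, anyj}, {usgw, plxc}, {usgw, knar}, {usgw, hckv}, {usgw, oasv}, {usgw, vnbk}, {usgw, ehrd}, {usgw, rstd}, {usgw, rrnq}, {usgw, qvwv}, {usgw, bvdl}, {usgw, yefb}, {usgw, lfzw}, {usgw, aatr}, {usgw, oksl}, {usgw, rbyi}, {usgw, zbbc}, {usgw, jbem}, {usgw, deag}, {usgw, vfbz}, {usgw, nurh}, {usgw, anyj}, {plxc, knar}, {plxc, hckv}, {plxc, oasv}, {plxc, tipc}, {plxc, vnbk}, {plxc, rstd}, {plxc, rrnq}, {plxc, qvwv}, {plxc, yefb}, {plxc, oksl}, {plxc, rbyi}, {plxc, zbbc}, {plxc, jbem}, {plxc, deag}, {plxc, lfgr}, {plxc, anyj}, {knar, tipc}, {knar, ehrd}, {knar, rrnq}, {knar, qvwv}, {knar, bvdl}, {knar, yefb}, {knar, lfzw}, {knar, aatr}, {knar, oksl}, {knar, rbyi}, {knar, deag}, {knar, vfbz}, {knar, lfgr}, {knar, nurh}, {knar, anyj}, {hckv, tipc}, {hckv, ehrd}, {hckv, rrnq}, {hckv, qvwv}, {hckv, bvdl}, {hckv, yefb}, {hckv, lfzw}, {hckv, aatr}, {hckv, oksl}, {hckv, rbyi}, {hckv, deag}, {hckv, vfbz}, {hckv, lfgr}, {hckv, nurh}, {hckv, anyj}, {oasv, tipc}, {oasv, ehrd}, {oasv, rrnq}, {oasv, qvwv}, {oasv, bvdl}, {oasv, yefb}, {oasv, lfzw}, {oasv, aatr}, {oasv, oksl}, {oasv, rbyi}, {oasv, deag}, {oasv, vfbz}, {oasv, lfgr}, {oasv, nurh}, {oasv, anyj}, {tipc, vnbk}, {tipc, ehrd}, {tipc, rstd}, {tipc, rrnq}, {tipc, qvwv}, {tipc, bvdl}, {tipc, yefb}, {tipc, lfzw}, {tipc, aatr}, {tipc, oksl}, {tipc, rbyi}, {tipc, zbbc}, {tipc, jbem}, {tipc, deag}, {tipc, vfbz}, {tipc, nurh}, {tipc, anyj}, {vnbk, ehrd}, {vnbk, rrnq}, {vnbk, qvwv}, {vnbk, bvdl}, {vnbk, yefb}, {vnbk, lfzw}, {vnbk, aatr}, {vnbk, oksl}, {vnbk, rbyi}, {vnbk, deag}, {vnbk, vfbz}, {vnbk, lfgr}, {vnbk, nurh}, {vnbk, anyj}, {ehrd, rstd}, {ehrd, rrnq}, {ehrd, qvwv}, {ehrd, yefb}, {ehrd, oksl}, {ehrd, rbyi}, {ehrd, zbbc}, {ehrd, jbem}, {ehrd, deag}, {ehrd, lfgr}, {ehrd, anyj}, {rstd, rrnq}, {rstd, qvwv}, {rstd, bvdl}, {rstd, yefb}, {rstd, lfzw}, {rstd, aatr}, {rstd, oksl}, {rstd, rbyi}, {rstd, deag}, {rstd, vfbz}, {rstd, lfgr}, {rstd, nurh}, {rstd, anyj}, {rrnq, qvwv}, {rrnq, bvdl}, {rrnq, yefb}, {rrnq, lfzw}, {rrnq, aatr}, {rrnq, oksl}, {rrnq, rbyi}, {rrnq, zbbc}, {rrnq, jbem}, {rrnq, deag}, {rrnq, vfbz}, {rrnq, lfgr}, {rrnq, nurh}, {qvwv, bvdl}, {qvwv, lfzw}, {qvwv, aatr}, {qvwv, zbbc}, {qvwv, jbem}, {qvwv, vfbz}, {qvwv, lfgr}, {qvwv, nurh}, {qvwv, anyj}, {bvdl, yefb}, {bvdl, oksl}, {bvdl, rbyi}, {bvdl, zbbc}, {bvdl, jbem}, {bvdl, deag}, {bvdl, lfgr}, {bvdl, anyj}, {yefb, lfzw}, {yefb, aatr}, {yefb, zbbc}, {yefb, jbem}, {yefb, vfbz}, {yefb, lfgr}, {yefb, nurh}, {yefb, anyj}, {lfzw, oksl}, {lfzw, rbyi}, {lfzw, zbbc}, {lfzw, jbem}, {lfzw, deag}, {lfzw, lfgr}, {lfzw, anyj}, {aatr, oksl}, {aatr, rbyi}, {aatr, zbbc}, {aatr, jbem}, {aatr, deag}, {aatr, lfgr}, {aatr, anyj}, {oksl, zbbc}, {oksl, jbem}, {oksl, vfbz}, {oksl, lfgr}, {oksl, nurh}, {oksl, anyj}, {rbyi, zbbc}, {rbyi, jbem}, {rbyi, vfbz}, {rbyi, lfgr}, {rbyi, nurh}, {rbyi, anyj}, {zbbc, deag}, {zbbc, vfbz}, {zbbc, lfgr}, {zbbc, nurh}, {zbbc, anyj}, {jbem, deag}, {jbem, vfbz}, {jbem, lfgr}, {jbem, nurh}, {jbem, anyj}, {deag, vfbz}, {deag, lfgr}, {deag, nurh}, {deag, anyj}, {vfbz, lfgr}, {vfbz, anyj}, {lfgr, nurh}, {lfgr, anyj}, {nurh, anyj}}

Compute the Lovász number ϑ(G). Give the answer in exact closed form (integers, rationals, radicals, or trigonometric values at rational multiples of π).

7

deg(aatr) = 18; N(aatr) = {hwri, usgw, knar, hckv, oasv, tipc, vnbk, rstd, rrnq, qvwv, yefb, oksl, rbyi, zbbc, jbem, deag, lfgr, anyj}.
N(ehrd) = {hwri, usgw, knar, hckv, oasv, tipc, vnbk, rstd, rrnq, qvwv, yefb, oksl, rbyi, zbbc, jbem, deag, lfgr, anyj}, |N(ehrd)| = 18.
Vertex vfbz has 18 neighbors: hwri, usgw, knar, hckv, oasv, tipc, vnbk, rstd, rrnq, qvwv, yefb, oksl, rbyi, zbbc, jbem, deag, lfgr, anyj.
deg(lfzw) = 18; N(lfzw) = {hwri, usgw, knar, hckv, oasv, tipc, vnbk, rstd, rrnq, qvwv, yefb, oksl, rbyi, zbbc, jbem, deag, lfgr, anyj}.
G = K_{7,7,6,3,2}: α = 7 = χ(Ḡ), so ϑ = 7.
≈ 7.00000 (to 5 d.p.).
Lovász sandwich 7 ≤ 7 ≤ 7: collapsed.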